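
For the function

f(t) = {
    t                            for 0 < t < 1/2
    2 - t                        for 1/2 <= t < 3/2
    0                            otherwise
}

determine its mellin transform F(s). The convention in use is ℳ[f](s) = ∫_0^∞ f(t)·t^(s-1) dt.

(3**s*s + 4*3**s - 2*s - 4)/(2*2**s*s*(s + 1))
  Re(s) > -1

integrate the 2 segments split at 1/2, then add the results
piece [0, 1/2): integrate t against the kernel
piece [1/2, 3/2): integrate (2 - t) against the kernel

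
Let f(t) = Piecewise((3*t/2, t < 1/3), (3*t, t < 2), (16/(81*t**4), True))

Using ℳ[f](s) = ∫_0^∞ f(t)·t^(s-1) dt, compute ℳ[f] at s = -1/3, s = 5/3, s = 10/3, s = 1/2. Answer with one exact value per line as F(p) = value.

peel off the common scale on t: t on [0, 1/2); 2*t on [1/2, 3); t**(-4) on [3, ∞)
the 3 pieces separated at 1/3, 2 each add one integral
over [0, 1/3), the kernel integral of 3*t/2 enters the sum
the [1/3, 2) slice contributes ∫ 3*t·t^(s-1) dt
for t in [2, ∞): the term is ∫ 16/(81*t**4)·t^(s-1)

F(-1/3) = 3**(1/3)*(-3159 + 6320*6**(2/3))/4212
F(5/3) = 3**(1/3)*(-189 + 13640*6**(2/3))/9072
F(10/3) = -3**(2/3)/702 + 3940*2**(1/3)/351
F(1/2) = sqrt(3)*(-189 + 2270*sqrt(6))/1701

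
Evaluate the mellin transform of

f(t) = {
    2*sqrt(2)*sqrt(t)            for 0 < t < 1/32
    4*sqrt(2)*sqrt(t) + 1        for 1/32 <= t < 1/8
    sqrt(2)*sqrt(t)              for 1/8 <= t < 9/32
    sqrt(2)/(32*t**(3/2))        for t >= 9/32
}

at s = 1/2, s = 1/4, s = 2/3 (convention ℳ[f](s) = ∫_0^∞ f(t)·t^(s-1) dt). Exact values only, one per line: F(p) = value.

the common scale on t comes off first: 2*sqrt(t) on [0, 1/16); 4*sqrt(t) + 1 on [1/16, 1/4); sqrt(t) on [1/4, 9/16); …
the power substitution comes off first: 2*t on [0, 1/4); 4*t + 1 on [1/4, 1/2); t on [1/2, 3/4); …
the common scale on t comes off first: t on [0, 1/2); 2*t + 1 on [1/2, 1); t/2 on [1, 3/2); …
the 4 pieces separated at 1/32, 1/8, 9/32 each add one integral
piece [0, 1/32): integrate 2*sqrt(2)*sqrt(t) against the kernel
piece [1/32, 1/8): integrate (4*sqrt(2)*sqrt(t) + 1) against the kernel
on [1/8, 9/32): add ∫ sqrt(2)*sqrt(t)·t^(s-1) dt
segment [9/32, ∞) carries sqrt(2)/(32*t**(3/2)); integrate it

F(1/2) = 275*sqrt(2)/288
F(1/4) = 2**(3/4)*(-630 + 167*sqrt(3) + 810*sqrt(2))/540
F(2/3) = 2**(2/3)*(-405 + 629*3**(1/3) + 1170*2**(1/3))/3360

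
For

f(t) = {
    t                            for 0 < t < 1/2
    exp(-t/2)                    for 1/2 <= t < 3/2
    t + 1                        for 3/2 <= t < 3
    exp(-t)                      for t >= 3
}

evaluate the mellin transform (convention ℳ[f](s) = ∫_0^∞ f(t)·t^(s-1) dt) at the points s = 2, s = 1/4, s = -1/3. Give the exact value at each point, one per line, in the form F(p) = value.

treat the 4 regions marked off by 1/2, 3/2, 3 separately and sum
on [0, 1/2) integrate f = t against the kernel
on [1/2, 3/2) integrate f = exp(-t/2) against the kernel
piece [3/2, 3): integrate (t + 1) against the kernel
piece [3, ∞): integrate exp(-t) against the kernel

F(2) = -7*exp(-3/4) + 4*exp(-3) + 5*exp(-1/4) + 271/24
F(1/4) = -13*2**(3/4)*3**(1/4)/5 - 2**(1/4)*uppergamma(1/4, 3/4) + uppergamma(1/4, 3) + 2**(3/4)/5 + 2**(1/4)*uppergamma(1/4, 1/4) + 32*3**(1/4)/5
F(-1/3) = 2**(1/3)*(-2*2**(1/3)*uppergamma(-1/3, 3/4) + 2*2**(2/3)*uppergamma(-1/3, 3) + 3**(2/3) + 3 + 2*2**(1/3)*uppergamma(-1/3, 1/4) + 6**(2/3))/4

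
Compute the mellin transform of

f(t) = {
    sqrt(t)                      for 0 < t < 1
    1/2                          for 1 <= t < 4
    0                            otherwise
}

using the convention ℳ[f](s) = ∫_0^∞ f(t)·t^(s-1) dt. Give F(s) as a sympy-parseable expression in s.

(4**s*(2*s + 1)/2 + s - 1/2)/(s*(2*s + 1))
  Re(s) > -1/2

the power substitution comes off first: t on [0, 1); 1/2 on [1, 2)
along the cuts 1, ℳ[f](s) splits into 2 integrals
∫ over [0, 1) of sqrt(t)·t^(s-1) joins the sum
piece [1, 4): integrate 1/2 against the kernel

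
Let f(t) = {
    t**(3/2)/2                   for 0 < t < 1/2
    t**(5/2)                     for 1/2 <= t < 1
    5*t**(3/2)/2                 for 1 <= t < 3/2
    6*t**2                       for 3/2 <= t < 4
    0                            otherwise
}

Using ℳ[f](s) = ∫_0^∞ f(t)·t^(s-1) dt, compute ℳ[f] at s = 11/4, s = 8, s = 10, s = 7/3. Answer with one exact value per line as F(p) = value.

F(11/4) = -243*2**(1/4)*3**(3/4)/76 - 142/357 + 2**(3/4)/1428 + 405*2**(3/4)*3**(1/4)/272 + 12288*sqrt(2)/19
F(8) = sqrt(2)/204288 + 98415*sqrt(6)/19456 + 257039587727/408576
F(10) = sqrt(2)/1177600 + 885735*sqrt(6)/94208 + 39513392897457/4710400
F(7/3) = -729*2**(2/3)*3**(1/3)/208 - 297/667 + 9*2**(1/6)/5336 + 405*2**(1/6)*3**(5/6)/368 + 4608*2**(2/3)/13

linearity at 1/2, 1, 3/2 turns ℳ[f](s) into 4 summed integrals
∫ over [0, 1/2) of t**(3/2)/2·t^(s-1) joins the sum
over [1/2, 1), the kernel integral of t**(5/2) enters the sum
[1, 3/2) adds the kernel integral of 5*t**(3/2)/2
∫ over [3/2, 4) of 6*t**2·t^(s-1) joins the sum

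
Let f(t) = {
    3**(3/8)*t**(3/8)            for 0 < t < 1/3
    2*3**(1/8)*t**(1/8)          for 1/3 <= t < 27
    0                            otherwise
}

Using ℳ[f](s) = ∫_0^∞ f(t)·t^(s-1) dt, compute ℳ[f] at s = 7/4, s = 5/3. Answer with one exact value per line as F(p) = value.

F(7/4) = 8*3**(1/4)*(-19 + 74358*sqrt(3))/2295
F(5/3) = -440*3**(1/3)/6321 + 11664*sqrt(3)/43

remove the common scale on t first: t**(3/8) on [0, 1); 2*t**(1/8) on [1, 81)
the power substitution comes off first: t**(3/4) on [0, 1); 2*t**(1/4) on [1, 9)
undo the power substitution: t**(3/2) on [0, 1); 2*sqrt(t) on [1, 3)
split f at 1/3: ℳ[f](s) collects 2 kernel integrals
piece [0, 1/3): integrate 3**(3/8)*t**(3/8) against the kernel
on [1/3, 27): add ∫ 2*3**(1/8)*t**(1/8)·t^(s-1) dt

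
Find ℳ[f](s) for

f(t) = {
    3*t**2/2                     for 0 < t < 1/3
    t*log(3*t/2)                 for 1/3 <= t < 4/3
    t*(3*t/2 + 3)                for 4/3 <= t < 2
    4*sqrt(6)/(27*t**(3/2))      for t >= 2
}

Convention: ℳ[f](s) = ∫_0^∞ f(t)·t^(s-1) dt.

peel off the shared t-power: 3*t/2 on [0, 1/3); log(3*t/2) on [1/3, 4/3); 3*t/2 + 3 on [4/3, 2); …
strip the common scale on t: t on [0, 1/2); log(t) on [1/2, 2); t + 3 on [2, 3); …
integrate the 4 segments split at 1/3, 4/3, 2, then add the results
piece [0, 1/3): integrate 3*t**2/2 against the kernel
between 1/3 and 4/3 the integrand is t*log(3*t/2)·t^(s-1)
segment [4/3, 2) carries t*(3*t/2 + 3); integrate it
the [2, ∞) slice contributes ∫ 4*sqrt(6)/(27*t**(3/2))·t^(s-1) dt

(360*2**(2*s)*(3 - 2*s)*(s + 1)**2 + 72*2**(2*s)*(s + 1)*(s + 2)*(2*s - 3)*log(2) - 216*2**(2*s)*(s + 1)*(2*s - 3) - 72*2**(2*s)*(s + 2)*(2*s - 3) - 8*sqrt(3)*6**s*(s + 1)**2*(s + 2) + 648*6**s*(s + 1)**2*(2*s - 3) + 324*6**s*(s + 1)*(2*s - 3) + 9*(s + 1)**2*(2*s - 3) + 18*(s + 1)*(s + 2)*(2*s - 3)*log(2) + 18*(s + 2)*(2*s - 3))/(54*3**s*(s + 1)**2*(s + 2)*(2*s - 3))
  -2 < Re(s) < 3/2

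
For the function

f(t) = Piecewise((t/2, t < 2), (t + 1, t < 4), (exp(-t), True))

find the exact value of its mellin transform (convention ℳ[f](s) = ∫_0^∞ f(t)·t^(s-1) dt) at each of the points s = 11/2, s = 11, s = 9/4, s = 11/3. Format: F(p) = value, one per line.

F(11/2) = -1536*sqrt(2)/143 + 945*sqrt(pi)*erfc(2)/32 + 16201*exp(-4)/8 + 233472/143
F(11) = 58708480/33 + 197563136*exp(-4)
F(9/4) = -352*2**(1/4)/117 + uppergamma(9/4, 4) + 3136*sqrt(2)/117
F(11/3) = -300*2**(2/3)/77 + uppergamma(11/3, 4) + 11136*2**(1/3)/77

strip the common scale on t: t on [0, 1); 2*t + 1 on [1, 2); exp(-2*t) on [2, ∞)
split f at 2, 4: ℳ[f](s) collects 3 kernel integrals
segment 0 to 2 holds t/2; add its integral
the [2, 4) slice contributes ∫ (t + 1)·t^(s-1) dt
segment 4 to ∞ holds exp(-t); add its integral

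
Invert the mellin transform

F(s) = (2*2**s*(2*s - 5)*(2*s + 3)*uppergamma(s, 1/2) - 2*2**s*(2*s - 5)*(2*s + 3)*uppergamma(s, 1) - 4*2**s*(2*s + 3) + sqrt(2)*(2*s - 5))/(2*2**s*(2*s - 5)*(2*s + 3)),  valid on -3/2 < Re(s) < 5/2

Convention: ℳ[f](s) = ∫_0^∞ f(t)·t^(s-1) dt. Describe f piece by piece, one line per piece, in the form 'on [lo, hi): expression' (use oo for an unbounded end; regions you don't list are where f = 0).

on [0, 1/2): t**(3/2)
on [1/2, 1): exp(-t)
on [1, oo): t**(-5/2)

split f at 1/2, 1: ℳ[f](s) collects 3 kernel integrals
segment 0 to 1/2 holds t**(3/2); add its integral
∫ over [1/2, 1) of exp(-t)·t^(s-1) joins the sum
on [1, ∞) integrate f = t**(-5/2) against the kernel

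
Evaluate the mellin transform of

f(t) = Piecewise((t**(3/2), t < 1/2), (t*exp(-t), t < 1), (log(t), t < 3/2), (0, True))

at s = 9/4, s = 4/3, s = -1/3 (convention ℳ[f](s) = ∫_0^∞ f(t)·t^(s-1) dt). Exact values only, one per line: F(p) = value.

reversing the shared t-power: sqrt(t) on [0, 1/2); exp(-t) on [1/2, 1); log(t)/t on [1, 3/2)
cuts at 1/2, 1: linearity sums the 3 kernel integrals
segment [0, 1/2) carries t**(3/2); integrate it
segment 1/2 to 1 holds t*exp(-t); add its integral
segment 1 to 3/2 holds log(t); add its integral

F(9/4) = -uppergamma(13/4, 1) - 2*2**(3/4)*3**(1/4)/9 + 2**(1/4)/60 + 16/81 + log(3**(2**(3/4)*3**(1/4)/2)/2**(2**(3/4)*3**(1/4)/2)) + uppergamma(13/4, 1/2)
F(4/3) = -uppergamma(7/3, 1) - 27*2**(2/3)*3**(1/3)/64 + 3*2**(1/6)/68 + log(3**(9*2**(2/3)*3**(1/3)/16)/2**(9*2**(2/3)*3**(1/3)/16)) + 9/16 + uppergamma(7/3, 1/2)
F(-1/3) = -3*2**(1/3)*3**(2/3) + log(2**(2**(1/3)*3**(2/3))/3**(2**(1/3)*3**(2/3))) - uppergamma(2/3, 1) + 3*2**(5/6)/14 + uppergamma(2/3, 1/2) + 9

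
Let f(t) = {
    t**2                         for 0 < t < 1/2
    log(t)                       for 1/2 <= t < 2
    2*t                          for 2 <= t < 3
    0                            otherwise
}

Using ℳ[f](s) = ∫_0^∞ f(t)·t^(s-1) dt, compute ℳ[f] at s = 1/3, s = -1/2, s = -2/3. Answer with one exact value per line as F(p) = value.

linearity at 1/2, 2 turns ℳ[f](s) into 3 summed integrals
on [0, 1/2): add ∫ t**2·t^(s-1) dt
∫ over [1/2, 2) of log(t)·t^(s-1) joins the sum
segment [2, 3) carries 2*t; integrate it

F(1/3) = 3*2**(2/3)*(-112*2**(2/3) + log(2**(28 + 28*2**(2/3))) + 42*6**(1/3) + 85)/56
F(-1/2) = sqrt(2)*(-18*log(2) - 11 + 12*sqrt(6))/6
F(-2/3) = 3*2**(2/3)*(-19*2**(2/3) - log(2**(2*2**(2/3) + 8)) + 13 + 16*6**(1/3))/16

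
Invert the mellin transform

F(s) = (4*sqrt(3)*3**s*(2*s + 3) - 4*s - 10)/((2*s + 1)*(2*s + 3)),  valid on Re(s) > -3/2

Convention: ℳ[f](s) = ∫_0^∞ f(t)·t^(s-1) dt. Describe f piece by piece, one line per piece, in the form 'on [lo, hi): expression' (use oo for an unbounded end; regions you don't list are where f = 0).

on [0, 1): t**(3/2)
on [1, 3): 2*sqrt(t)

slice at 1, transform all 2 pieces, and sum them
for t in [0, 1): the term is ∫ t**(3/2)·t^(s-1)
for t in [1, 3): the term is ∫ 2*sqrt(t)·t^(s-1)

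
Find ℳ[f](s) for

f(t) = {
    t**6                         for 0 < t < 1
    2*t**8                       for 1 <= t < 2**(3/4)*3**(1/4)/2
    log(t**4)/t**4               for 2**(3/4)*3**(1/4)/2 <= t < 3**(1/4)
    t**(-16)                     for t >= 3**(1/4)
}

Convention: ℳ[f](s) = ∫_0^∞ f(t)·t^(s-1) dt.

(324*2**(s/4)*(s/4 - 4)*(s/4 + 2)*(s**2/16 - s/2 + 1) - 324*2**(s/4)*(s/4 - 4)*(s/2 + 3)*(s**2/16 - s/2 + 1) - 27*3**(s/4)*s*(s/4 - 4)*(s/4 + 2)*(s/2 + 3)*log(3) + 27*3**(s/4)*s*(s/4 - 4)*(s/4 + 2)*(s/2 + 3)*log(2) - 108*3**(s/4)*(s/4 - 4)*(s/4 + 2)*(s/2 + 3)*log(2) + 108*3**(s/4)*(s/4 - 4)*(s/4 + 2)*(s/2 + 3) + 108*3**(s/4)*(s/4 - 4)*(s/4 + 2)*(s/2 + 3)*log(3) + 729*3**(s/4)*(s/4 - 4)*(s/2 + 3)*(s**2/16 - s/2 + 1) + 27*6**(s/4)*s*(s/4 - 4)*(s/4 + 2)*(s/2 + 3)*log(3)/2 - 54*6**(s/4)*(s/4 - 4)*(s/4 + 2)*(s/2 + 3)*log(3) - 54*6**(s/4)*(s/4 - 4)*(s/4 + 2)*(s/2 + 3) - 2*6**(s/4)*(s/4 + 2)*(s/2 + 3)*(s**2/16 - s/2 + 1))/(648*2**(s/4)*(s/4 - 4)*(s/4 + 2)*(s/2 + 3)*(s**2/16 - s/2 + 1))
  -6 < Re(s) < 16

remove the power substitution first: t**3 on [0, 1); 2*t**4 on [1, sqrt(6)/2); log(t**2)/t**2 on [sqrt(6)/2, sqrt(3)); …
peel off the power substitution: t**(3/2) on [0, 1); 2*t**2 on [1, 3/2); log(t)/t on [3/2, 3); …
cuts at 1, 2**(3/4)*3**(1/4)/2, 3**(1/4): linearity sums the 4 kernel integrals
[0, 1) adds the kernel integral of t**6
for t in [1, 2**(3/4)*3**(1/4)/2): the term is ∫ 2*t**8·t^(s-1)
the [2**(3/4)*3**(1/4)/2, 3**(1/4)) slice contributes ∫ log(t**4)/t**4·t^(s-1) dt
piece [3**(1/4), ∞): integrate t**(-16) against the kernel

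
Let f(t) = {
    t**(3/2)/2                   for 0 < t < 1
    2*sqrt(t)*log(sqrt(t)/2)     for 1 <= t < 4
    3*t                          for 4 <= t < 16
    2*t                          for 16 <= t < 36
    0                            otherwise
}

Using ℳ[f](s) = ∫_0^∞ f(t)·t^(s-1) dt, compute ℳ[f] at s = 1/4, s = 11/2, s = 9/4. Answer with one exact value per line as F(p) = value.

F(1/4) = -592*sqrt(2)/45 + 8*log(2)/3 + 8714/315 + 288*sqrt(6)/5
F(11/2) = log(2)/3 + 1466554408541/364
F(9/4) = -99584*sqrt(2)/1573 + 8*log(2)/11 + 59480186/23595 + 373248*sqrt(6)/13

the power substitution comes off first: t**3/2 on [0, 1); 2*t*log(t/2) on [1, 2); 3*t**2 on [2, 4); …
reversing the shared t-power: t/2 on [0, 1); 2*log(t/2)/t on [1, 2); 3 on [2, 4); …
the common scale on t comes off first: t on [0, 1/2); log(t)/t on [1/2, 1); 3 on [1, 2); …
integrate the 4 segments split at 1, 4, 16, then add the results
over [0, 1), the kernel integral of t**(3/2)/2 enters the sum
segment [1, 4) carries 2*sqrt(t)*log(sqrt(t)/2); integrate it
the [4, 16) slice contributes ∫ 3*t·t^(s-1) dt
for t in [16, 36): the term is ∫ 2*t·t^(s-1)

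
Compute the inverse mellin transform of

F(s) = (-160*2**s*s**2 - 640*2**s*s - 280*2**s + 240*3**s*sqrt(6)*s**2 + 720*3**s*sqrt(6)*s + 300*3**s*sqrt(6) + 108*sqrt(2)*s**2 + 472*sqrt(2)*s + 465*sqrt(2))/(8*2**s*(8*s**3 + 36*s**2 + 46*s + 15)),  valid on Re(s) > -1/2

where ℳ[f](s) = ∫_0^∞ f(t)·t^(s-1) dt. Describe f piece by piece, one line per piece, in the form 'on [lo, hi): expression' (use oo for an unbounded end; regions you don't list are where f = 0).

on [0, 1/2): 4*sqrt(t)
on [1/2, 1): 5*t**(5/2)/2
on [1, 3/2): 5*t**(3/2)

along the cuts 1/2, 1, ℳ[f](s) splits into 3 integrals
∫ over [0, 1/2) of 4*sqrt(t)·t^(s-1) joins the sum
segment [1/2, 1) carries 5*t**(5/2)/2; integrate it
on [1, 3/2) integrate f = 5*t**(3/2) against the kernel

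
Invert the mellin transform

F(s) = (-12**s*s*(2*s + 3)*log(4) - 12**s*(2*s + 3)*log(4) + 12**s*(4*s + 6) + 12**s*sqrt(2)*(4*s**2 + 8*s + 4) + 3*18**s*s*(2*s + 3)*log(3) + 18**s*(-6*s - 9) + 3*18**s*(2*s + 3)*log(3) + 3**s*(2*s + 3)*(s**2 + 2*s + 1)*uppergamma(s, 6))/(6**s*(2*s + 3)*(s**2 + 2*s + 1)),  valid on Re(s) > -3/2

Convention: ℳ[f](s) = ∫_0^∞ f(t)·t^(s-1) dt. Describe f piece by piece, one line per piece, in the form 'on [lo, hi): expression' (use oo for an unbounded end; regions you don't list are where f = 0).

on [0, 2): t**(3/2)
on [2, 3): t*log(t)
on [3, oo): exp(-2*t)

treat the 3 regions marked off by 2, 3 separately and sum
for t in [0, 2): the term is ∫ t**(3/2)·t^(s-1)
the [2, 3) slice contributes ∫ t*log(t)·t^(s-1) dt
over [3, ∞), the kernel integral of exp(-2*t) enters the sum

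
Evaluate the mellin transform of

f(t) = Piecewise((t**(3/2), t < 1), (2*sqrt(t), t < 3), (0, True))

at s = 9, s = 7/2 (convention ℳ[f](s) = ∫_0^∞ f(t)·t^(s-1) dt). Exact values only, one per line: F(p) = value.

slice at 1, transform all 2 pieces, and sum them
∫ over [0, 1) of t**(3/2)·t^(s-1) joins the sum
segment [1, 3) carries 2*sqrt(t); integrate it

F(9) = -46/399 + 78732*sqrt(3)/19
F(7/2) = 201/5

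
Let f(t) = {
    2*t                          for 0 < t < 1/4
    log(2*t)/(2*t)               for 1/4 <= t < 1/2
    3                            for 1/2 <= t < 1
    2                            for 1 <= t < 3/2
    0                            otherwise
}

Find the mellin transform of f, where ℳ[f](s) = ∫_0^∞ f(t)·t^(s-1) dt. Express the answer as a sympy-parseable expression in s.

reversing the common scale on t: t on [0, 1/2); log(t)/t on [1/2, 1); 3 on [1, 2); …
slice at 1/4, 1/2, 1, transform all 4 pieces, and sum them
the [0, 1/4) slice contributes ∫ 2*t·t^(s-1) dt
∫ over [1/4, 1/2) of log(2*t)/(2*t)·t^(s-1) joins the sum
for t in [1/2, 1): the term is ∫ 3·t^(s-1)
for t in [1, 3/2): the term is ∫ 2·t^(s-1)

(2*2**(2*s)*(s + 1)*(s**2 - 2*s + 1) - 2*2**s*s*(s + 1) - 6*2**s*(s + 1)*(s**2 - 2*s + 1) + 4*6**s*(s + 1)*(s**2 - 2*s + 1) + 4*s**2*(s + 1)*log(2) - 4*s*(s + 1)*log(2) + 4*s*(s + 1) + s*(s**2 - 2*s + 1))/(2*2**(2*s)*s*(s + 1)*(s**2 - 2*s + 1))
  Re(s) > -1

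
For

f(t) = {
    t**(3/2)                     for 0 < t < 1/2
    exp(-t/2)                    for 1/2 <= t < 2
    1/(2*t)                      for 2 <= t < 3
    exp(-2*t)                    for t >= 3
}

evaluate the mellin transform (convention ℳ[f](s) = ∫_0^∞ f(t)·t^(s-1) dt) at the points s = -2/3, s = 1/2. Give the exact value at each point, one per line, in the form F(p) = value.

f breaks at 1/2, 2, 3 into 4 integrals to sum
∫ over [0, 1/2) of t**(3/2)·t^(s-1) joins the sum
between 1/2 and 2 the integrand is exp(-t/2)·t^(s-1)
∫ 1/(2*t)·t^(s-1) over [2, 3)
for t in [3, ∞): the term is ∫ exp(-2*t)·t^(s-1)

F(-2/3) = -2**(1/3)*uppergamma(-2/3, 1)/2 - 3**(1/3)/30 + 2**(2/3)*uppergamma(-2/3, 6) + 3*2**(1/3)/40 + 3*2**(1/6)/5 + 2**(1/3)*uppergamma(-2/3, 1/4)/2
F(1/2) = -sqrt(3)/3 - sqrt(2)*sqrt(pi)*erfc(1) + sqrt(2)*sqrt(pi)*erfc(sqrt(6))/2 + 1/8 + sqrt(2)/2 + sqrt(2)*sqrt(pi)*erfc(1/2)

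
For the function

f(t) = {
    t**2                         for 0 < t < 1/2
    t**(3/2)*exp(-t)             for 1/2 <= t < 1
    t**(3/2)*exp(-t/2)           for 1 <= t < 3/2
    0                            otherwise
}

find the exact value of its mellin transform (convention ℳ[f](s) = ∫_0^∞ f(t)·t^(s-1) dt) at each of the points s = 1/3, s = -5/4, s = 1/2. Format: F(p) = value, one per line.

undo the shared t-power: t**(3/2) on [0, 1/2); t*exp(-t) on [1/2, 1); t*exp(-t/2) on [1, 3/2)
peel off the shared t-power: t**(5/2) on [0, 1/2); t**2*exp(-t) on [1/2, 1); t**2*exp(-t/2) on [1, 3/2)
remove the shared t-power first: sqrt(t) on [0, 1/2); exp(-t) on [1/2, 1); exp(-t/2) on [1, 3/2)
decompose at 1/2, 1; ℳ[f](s) sums the 3 pieces' integrals
on [0, 1/2) integrate f = t**2 against the kernel
on [1/2, 1): add ∫ t**(3/2)*exp(-t)·t^(s-1) dt
∫ over [1, 3/2) of t**(3/2)*exp(-t/2)·t^(s-1) joins the sum

F(1/3) = -2*2**(5/6)*uppergamma(11/6, 3/4) - uppergamma(11/6, 1) + 3*2**(2/3)/56 + uppergamma(11/6, 1/2) + 2*2**(5/6)*uppergamma(11/6, 1/2)
F(-5/4) = -2**(1/4)*uppergamma(1/4, 3/4) - uppergamma(1/4, 1) + uppergamma(1/4, 1/2) + 2**(1/4)*uppergamma(1/4, 1/2) + 2*2**(1/4)/3
F(1/2) = -7*exp(-3/4) - 2*exp(-1) + sqrt(2)/20 + 15*exp(-1/2)/2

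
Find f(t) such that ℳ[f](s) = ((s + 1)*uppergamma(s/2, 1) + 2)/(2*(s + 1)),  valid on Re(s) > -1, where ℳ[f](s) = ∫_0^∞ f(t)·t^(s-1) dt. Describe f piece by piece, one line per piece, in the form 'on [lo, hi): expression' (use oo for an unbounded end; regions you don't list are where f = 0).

reversing the power substitution: sqrt(t) on [0, 1); exp(-t) on [1, ∞)
along the cuts 1, ℳ[f](s) splits into 2 integrals
on [0, 1): add ∫ t·t^(s-1) dt
[1, ∞) adds the kernel integral of exp(-t**2)

on [0, 1): t
on [1, oo): exp(-t**2)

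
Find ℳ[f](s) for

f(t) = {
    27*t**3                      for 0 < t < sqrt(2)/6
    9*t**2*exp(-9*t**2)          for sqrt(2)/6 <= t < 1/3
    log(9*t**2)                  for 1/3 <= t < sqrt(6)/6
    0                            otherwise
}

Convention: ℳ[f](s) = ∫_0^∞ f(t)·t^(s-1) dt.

remove the common scale on t first: t**3 on [0, sqrt(2)/2); t**2*exp(-t**2) on [sqrt(2)/2, 1); log(t**2) on [1, sqrt(6)/2)
the shared t-power comes off first: t on [0, sqrt(2)/2); exp(-t**2) on [sqrt(2)/2, 1); log(t**2)/t**2 on [1, sqrt(6)/2)
the power substitution comes off first: sqrt(t) on [0, 1/2); exp(-t) on [1/2, 1); log(t)/t on [1, 3/2)
cuts at sqrt(2)/6, 1/3: linearity sums the 3 kernel integrals
segment [0, sqrt(2)/6) carries 27*t**3; integrate it
on [sqrt(2)/6, 1/3): add ∫ 9*t**2*exp(-9*t**2)·t^(s-1) dt
on [1/3, sqrt(6)/6) integrate f = log(9*t**2) against the kernel

(2*2**(s/2)*(s + 3)*(4*s - (s + 2)**2 + 4)*uppergamma(s/2 + 1, 1/2) - 2*2**(s/2)*(s + 3)*(4*s - (s + 2)**2 + 4)*uppergamma(s/2 + 1, 1) - 8*2**(s/2)*(s + 3) + 3**(s/2)*(s + 2)*(s + 3)*(-4*log(3) + 4*log(2)) + 3**(s/2)*(s + 3)*(-8*log(2) + 8*log(3)) + 8*3**(s/2)*(s + 3) + sqrt(2)*(4*s - (s + 2)**2 + 4))/(4*2**(s/2)*3**s*(s + 3)*(4*s - (s + 2)**2 + 4))
  Re(s) > -3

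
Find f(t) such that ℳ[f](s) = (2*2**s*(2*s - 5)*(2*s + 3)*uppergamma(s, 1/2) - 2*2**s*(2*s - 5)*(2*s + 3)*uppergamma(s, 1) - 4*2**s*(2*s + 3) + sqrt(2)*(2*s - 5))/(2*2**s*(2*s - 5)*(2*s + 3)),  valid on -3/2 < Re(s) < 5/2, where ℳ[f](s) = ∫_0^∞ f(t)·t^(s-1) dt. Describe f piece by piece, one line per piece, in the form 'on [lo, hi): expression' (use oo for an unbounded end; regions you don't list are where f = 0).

integrate the 3 segments split at 1/2, 1, then add the results
segment [0, 1/2) carries t**(3/2); integrate it
for t in [1/2, 1): the term is ∫ exp(-t)·t^(s-1)
∫ over [1, ∞) of t**(-5/2)·t^(s-1) joins the sum

on [0, 1/2): t**(3/2)
on [1/2, 1): exp(-t)
on [1, oo): t**(-5/2)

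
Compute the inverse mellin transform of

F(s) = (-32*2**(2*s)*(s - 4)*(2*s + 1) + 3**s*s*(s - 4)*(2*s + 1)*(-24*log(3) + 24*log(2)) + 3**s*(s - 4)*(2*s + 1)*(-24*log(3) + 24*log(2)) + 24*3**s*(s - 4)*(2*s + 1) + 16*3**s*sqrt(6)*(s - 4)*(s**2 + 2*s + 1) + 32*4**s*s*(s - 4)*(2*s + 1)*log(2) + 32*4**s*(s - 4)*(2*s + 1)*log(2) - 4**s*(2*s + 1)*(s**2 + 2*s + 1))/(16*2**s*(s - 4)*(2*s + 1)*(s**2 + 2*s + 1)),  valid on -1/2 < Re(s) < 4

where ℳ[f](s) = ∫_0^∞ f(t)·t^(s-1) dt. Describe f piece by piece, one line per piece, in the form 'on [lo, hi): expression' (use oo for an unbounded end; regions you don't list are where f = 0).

decompose at 3/2, 2; ℳ[f](s) sums the 3 pieces' integrals
∫ over [0, 3/2) of sqrt(t)·t^(s-1) joins the sum
over [3/2, 2), the kernel integral of t*log(t) enters the sum
on [2, ∞): add ∫ t**(-4)·t^(s-1) dt

on [0, 3/2): sqrt(t)
on [3/2, 2): t*log(t)
on [2, oo): t**(-4)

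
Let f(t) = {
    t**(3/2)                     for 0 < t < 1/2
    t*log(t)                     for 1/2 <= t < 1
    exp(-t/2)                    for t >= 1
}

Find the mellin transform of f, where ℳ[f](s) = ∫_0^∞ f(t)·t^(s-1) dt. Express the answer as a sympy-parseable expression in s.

split f at 1/2, 1: ℳ[f](s) collects 3 kernel integrals
[0, 1/2) adds the kernel integral of t**(3/2)
on [1/2, 1) integrate f = t*log(t) against the kernel
over [1, ∞), the kernel integral of exp(-t/2) enters the sum

(2*2**(2*s)*(2*s + 3)*(s**2 + 2*s + 1)*uppergamma(s, 1/2) - 2*2**s*(2*s + 3) + s*(2*s + 3)*log(2) + 2*s + (2*s + 3)*log(2) + sqrt(2)*(s**2 + 2*s + 1) + 3)/(2*2**s*(2*s + 3)*(s**2 + 2*s + 1))
  Re(s) > -3/2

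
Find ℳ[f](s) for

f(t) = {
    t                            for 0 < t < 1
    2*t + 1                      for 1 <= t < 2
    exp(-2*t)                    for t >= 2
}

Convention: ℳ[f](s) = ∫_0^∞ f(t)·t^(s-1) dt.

linearity at 1, 2 turns ℳ[f](s) into 3 summed integrals
for t in [0, 1): the term is ∫ t·t^(s-1)
on [1, 2): add ∫ (2*t + 1)·t^(s-1) dt
piece [2, ∞): integrate exp(-2*t) against the kernel

(2**s*s*(s + 1)*uppergamma(s, 4) - 2*4**s*s - 4**s + 5*8**s*s + 8**s)/(4**s*s*(s + 1))
  Re(s) > -1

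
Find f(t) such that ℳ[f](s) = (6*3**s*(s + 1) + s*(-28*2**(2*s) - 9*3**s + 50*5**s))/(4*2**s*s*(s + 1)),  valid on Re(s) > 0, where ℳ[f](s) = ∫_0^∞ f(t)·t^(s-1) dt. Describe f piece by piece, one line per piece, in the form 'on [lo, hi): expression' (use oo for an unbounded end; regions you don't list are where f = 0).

on [0, 3/2): 3/2
on [3/2, 2): 3*t/2
on [2, 5/2): 5*t

decompose at 3/2, 2; ℳ[f](s) sums the 3 pieces' integrals
segment 0 to 3/2 holds 3/2; add its integral
∫ over [3/2, 2) of 3*t/2·t^(s-1) joins the sum
over [2, 5/2), the kernel integral of 5*t enters the sum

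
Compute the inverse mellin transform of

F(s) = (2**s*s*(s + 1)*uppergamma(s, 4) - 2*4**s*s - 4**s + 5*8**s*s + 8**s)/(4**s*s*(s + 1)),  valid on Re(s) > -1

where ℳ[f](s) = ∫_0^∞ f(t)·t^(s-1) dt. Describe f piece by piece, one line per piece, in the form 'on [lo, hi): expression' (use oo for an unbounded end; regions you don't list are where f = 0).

cuts at 1, 2: linearity sums the 3 kernel integrals
on [0, 1): add ∫ t·t^(s-1) dt
on [1, 2): add ∫ (2*t + 1)·t^(s-1) dt
segment [2, ∞) carries exp(-2*t); integrate it

on [0, 1): t
on [1, 2): 2*t + 1
on [2, oo): exp(-2*t)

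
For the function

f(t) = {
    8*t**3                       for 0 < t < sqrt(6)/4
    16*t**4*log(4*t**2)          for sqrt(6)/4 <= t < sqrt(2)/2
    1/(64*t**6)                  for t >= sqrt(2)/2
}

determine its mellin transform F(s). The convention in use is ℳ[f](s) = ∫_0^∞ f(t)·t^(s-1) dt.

undo the common scale on t: t**3 on [0, sqrt(6)/2); t**4*log(t**2) on [sqrt(6)/2, sqrt(2)); t**(-6) on [sqrt(2), ∞)
strip the shared t-power: t on [0, sqrt(6)/2); t**2*log(t**2) on [sqrt(6)/2, sqrt(2)); t**(-8) on [sqrt(2), ∞)
peel off the power substitution: sqrt(t) on [0, 3/2); t*log(t) on [3/2, 2); t**(-4) on [2, ∞)
slice at sqrt(6)/4, sqrt(2)/2, transform all 3 pieces, and sum them
∫ over [0, sqrt(6)/4) of 8*t**3·t^(s-1) joins the sum
on [sqrt(6)/4, sqrt(2)/2): add ∫ 16*t**4*log(4*t**2)·t^(s-1) dt
segment sqrt(2)/2 to ∞ holds 1/(64*t**6); add its integral

(32*2**s*(s - 6)*(s + 2)*(s + 3)*log(2) - 64*2**s*(s - 6)*(s + 3) + 64*2**s*(s - 6)*(s + 3)*log(2) - 2**s*(s + 3)*(4*s + (s + 2)**2 + 12) + 3**(s/2)*(s - 6)*(s + 2)*(s + 3)*(-18*log(3) + 18*log(2)) + 3**(s/2)*(s - 6)*(s + 3)*(-36*log(3) + 36*log(2)) + 36*3**(s/2)*(s - 6)*(s + 3) + 6*3**(s/2)*sqrt(6)*(s - 6)*(4*s + (s + 2)**2 + 12))/(8*2**(3*s/2)*(s - 6)*(s + 3)*(4*s + (s + 2)**2 + 12))
  -3 < Re(s) < 6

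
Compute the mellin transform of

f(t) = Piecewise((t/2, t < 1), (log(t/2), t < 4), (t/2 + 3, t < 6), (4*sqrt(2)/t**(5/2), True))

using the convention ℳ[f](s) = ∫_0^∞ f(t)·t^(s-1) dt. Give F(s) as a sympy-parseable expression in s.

back out the common scale on t: t on [0, 1/2); log(t) on [1/2, 2); t + 3 on [2, 3); …
treat the 4 regions marked off by 1, 4, 6 separately and sum
the [0, 1) slice contributes ∫ t/2·t^(s-1) dt
between 1 and 4 the integrand is log(t/2)·t^(s-1)
on [4, 6) integrate f = (t/2 + 3) against the kernel
piece [6, ∞): integrate 4*sqrt(2)/t**(5/2) against the kernel

(-270*2**(2*s)*s**2*(2*s - 5) + 54*2**(2*s)*s*(s + 1)*(2*s - 5)*log(2) - 162*2**(2*s)*s*(2*s - 5) - 54*2**(2*s)*(s + 1)*(2*s - 5) - 4*sqrt(3)*6**s*s**2*(s + 1) + 324*6**s*s**2*(2*s - 5) + 162*6**s*s*(2*s - 5) + 27*s**2*(2*s - 5) + 54*s*(s + 1)*(2*s - 5)*log(2) + (2*s - 5)*(54*s + 54))/(54*s**2*(s + 1)*(2*s - 5))
  -1 < Re(s) < 5/2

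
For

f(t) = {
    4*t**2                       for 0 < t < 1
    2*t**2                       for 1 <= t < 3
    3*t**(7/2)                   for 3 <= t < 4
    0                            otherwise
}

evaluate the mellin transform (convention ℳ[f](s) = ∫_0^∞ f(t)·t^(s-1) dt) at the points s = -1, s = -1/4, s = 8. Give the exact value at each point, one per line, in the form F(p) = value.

f breaks at 1, 3 into 3 integrals to sum
[0, 1) adds the kernel integral of 4*t**2
for t in [1, 3): the term is ∫ 2*t**2·t^(s-1)
∫ over [3, 4) of 3*t**(7/2)·t^(s-1) joins the sum

F(-1) = 232/5 - 54*sqrt(3)/5
F(-1/4) = -324*3**(1/4)/13 + 8/7 + 24*3**(3/4)/7 + 768*sqrt(2)/13
F(8) = 50603278/23 - 1062882*sqrt(3)/23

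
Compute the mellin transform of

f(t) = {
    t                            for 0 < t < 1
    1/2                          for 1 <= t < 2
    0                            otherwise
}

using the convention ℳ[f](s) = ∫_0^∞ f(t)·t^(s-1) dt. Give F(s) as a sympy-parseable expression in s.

(2**s*(s + 1) + s - 1)/(2*s*(s + 1))
  Re(s) > -1

f breaks at 1 into 2 integrals to sum
over [0, 1), the kernel integral of t enters the sum
∫ over [1, 2) of 1/2·t^(s-1) joins the sum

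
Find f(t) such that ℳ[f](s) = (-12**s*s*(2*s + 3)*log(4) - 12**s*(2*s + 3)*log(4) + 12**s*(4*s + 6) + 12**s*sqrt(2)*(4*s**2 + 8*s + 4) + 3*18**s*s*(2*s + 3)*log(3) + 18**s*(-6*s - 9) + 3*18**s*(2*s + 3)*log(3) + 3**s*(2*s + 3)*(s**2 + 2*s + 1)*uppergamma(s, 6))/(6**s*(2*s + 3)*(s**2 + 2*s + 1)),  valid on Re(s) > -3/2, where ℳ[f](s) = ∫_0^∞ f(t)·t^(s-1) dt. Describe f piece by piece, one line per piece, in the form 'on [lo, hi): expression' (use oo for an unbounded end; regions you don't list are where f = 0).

treat the 3 regions marked off by 2, 3 separately and sum
on [0, 2) integrate f = t**(3/2) against the kernel
∫ t*log(t)·t^(s-1) over [2, 3)
the [3, ∞) slice contributes ∫ exp(-2*t)·t^(s-1) dt

on [0, 2): t**(3/2)
on [2, 3): t*log(t)
on [3, oo): exp(-2*t)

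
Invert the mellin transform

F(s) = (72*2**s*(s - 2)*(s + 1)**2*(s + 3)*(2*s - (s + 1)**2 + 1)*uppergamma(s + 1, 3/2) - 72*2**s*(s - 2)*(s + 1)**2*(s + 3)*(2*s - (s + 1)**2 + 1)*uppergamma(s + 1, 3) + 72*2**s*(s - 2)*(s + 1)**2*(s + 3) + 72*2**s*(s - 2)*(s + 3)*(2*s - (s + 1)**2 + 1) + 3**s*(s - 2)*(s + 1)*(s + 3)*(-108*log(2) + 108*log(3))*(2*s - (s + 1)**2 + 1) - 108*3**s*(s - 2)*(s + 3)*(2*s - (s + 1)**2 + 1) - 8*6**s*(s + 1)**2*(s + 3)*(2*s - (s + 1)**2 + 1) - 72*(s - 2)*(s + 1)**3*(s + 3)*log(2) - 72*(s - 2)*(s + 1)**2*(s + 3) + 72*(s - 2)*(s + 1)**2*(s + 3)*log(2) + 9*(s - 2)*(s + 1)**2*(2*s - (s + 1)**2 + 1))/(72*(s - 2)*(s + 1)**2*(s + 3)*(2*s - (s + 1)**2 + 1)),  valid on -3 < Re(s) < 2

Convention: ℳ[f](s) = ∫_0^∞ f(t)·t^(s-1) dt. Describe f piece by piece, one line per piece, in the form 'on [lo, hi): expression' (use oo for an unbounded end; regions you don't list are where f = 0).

on [0, 1): t**3/8
on [1, 2): log(t/2)
on [2, 3): t*log(t/2)/2
on [3, 6): t*exp(-t/2)/2
on [6, oo): 4/t**2

remove the common scale on t first: t**3 on [0, 1/2); log(t) on [1/2, 1); t*log(t) on [1, 3/2); …
remove the shared t-power first: t**2 on [0, 1/2); log(t)/t on [1/2, 1); log(t) on [1, 3/2); …
summing 5 kernel integrals split by 1, 2, 3, 6 yields ℳ[f](s)
for t in [0, 1): the term is ∫ t**3/8·t^(s-1)
for t in [1, 2): the term is ∫ log(t/2)·t^(s-1)
on [2, 3) integrate f = t*log(t/2)/2 against the kernel
∫ t*exp(-t/2)/2·t^(s-1) over [3, 6)
segment 6 to ∞ holds 4/t**2; add its integral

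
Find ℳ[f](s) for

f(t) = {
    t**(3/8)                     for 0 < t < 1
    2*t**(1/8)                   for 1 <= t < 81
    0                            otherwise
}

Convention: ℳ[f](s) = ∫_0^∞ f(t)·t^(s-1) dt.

8*(2*3**(4*s + 1/2)*(8*s + 3) - 8*s - 5)/((8*s + 1)*(8*s + 3))
  Re(s) > -3/8

peel off the power substitution: t**(3/4) on [0, 1); 2*t**(1/4) on [1, 9)
remove the power substitution first: t**(3/2) on [0, 1); 2*sqrt(t) on [1, 3)
linearity at 1 turns ℳ[f](s) into 2 summed integrals
segment 0 to 1 holds t**(3/8); add its integral
for t in [1, 81): the term is ∫ 2*t**(1/8)·t^(s-1)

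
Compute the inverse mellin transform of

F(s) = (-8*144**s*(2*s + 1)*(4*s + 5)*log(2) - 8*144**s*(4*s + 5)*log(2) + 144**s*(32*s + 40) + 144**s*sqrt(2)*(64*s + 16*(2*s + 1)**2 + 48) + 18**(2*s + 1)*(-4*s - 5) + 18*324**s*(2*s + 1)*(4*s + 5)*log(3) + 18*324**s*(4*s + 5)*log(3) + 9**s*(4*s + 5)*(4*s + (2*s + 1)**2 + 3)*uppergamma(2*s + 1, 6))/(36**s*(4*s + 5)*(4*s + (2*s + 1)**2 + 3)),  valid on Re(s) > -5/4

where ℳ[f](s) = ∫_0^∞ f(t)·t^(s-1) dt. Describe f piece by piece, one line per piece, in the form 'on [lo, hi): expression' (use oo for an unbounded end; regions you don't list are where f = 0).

on [0, 4): t**(5/4)
on [4, 9): t*log(sqrt(t))
on [9, oo): sqrt(t)*exp(-2*sqrt(t))

remove the power substitution first: t**(5/2) on [0, 2); t**2*log(t) on [2, 3); t*exp(-2*t) on [3, ∞)
undo the shared t-power: t**(3/2) on [0, 2); t*log(t) on [2, 3); exp(-2*t) on [3, ∞)
cuts at 4, 9: linearity sums the 3 kernel integrals
segment [0, 4) carries t**(5/4); integrate it
on [4, 9): add ∫ t*log(sqrt(t))·t^(s-1) dt
segment 9 to ∞ holds sqrt(t)*exp(-2*sqrt(t)); add its integral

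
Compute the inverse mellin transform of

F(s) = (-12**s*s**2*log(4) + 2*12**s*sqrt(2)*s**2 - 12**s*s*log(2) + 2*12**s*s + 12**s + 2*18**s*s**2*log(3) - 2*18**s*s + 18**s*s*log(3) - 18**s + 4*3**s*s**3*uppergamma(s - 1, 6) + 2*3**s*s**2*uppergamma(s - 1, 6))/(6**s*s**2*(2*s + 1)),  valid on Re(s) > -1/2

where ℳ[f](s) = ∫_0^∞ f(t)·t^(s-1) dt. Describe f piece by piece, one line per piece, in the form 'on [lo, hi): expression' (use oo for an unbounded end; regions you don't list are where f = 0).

on [0, 2): sqrt(t)
on [2, 3): log(t)
on [3, oo): exp(-2*t)/t

back out the shared t-power: t**(3/2) on [0, 2); t*log(t) on [2, 3); exp(-2*t) on [3, ∞)
f breaks at 2, 3 into 3 integrals to sum
between 0 and 2 the integrand is sqrt(t)·t^(s-1)
∫ over [2, 3) of log(t)·t^(s-1) joins the sum
∫ over [3, ∞) of exp(-2*t)/t·t^(s-1) joins the sum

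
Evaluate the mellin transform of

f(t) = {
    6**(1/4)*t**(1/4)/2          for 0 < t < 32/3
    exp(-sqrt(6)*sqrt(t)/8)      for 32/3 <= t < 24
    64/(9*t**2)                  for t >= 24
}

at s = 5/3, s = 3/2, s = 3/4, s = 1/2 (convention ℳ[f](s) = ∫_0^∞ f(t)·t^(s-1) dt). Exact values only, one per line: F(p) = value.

F(5/3) = -512*6**(1/3)*uppergamma(10/3, 3/2)/9 + 32*3**(2/3)/9 + 1024*2**(5/6)*3**(1/3)/69 + 512*6**(1/3)*uppergamma(10/3, 1)/9
F(3/2) = 32*sqrt(6)*(-1218*E + (7 + 48*sqrt(2))*exp(5/2) + 840*exp(3/2))*exp(-5/2)/189
F(3/4) = 8*6**(1/4)*(-135*sqrt(2)*E*(sqrt(pi)*exp(3/2)*erfc(sqrt(6)/2) + sqrt(6)) + 135*sqrt(2)*(E*sqrt(pi)*erfc(1) + 2)*exp(3/2) + 2*(sqrt(3) + 135)*exp(5/2))*exp(-5/2)/405
F(1/2) = 4*sqrt(6)*(-162*E + 162*exp(3/2) + (1 + 108*sqrt(2))*exp(5/2))*exp(-5/2)/243

the common scale on t comes off first: sqrt(2)*t**(1/4)/2 on [0, 16); exp(-sqrt(t)/4) on [16, 36); 16/t**2 on [36, ∞)
reversing the power substitution: sqrt(2)*sqrt(t)/2 on [0, 4); exp(-t/4) on [4, 6); 16/t**4 on [6, ∞)
remove the common scale on t first: sqrt(t) on [0, 2); exp(-t/2) on [2, 3); t**(-4) on [3, ∞)
treat the 3 regions marked off by 32/3, 24 separately and sum
on [0, 32/3) integrate f = 6**(1/4)*t**(1/4)/2 against the kernel
over [32/3, 24), the kernel integral of exp(-sqrt(6)*sqrt(t)/8) enters the sum
between 24 and ∞ the integrand is 64/(9*t**2)·t^(s-1)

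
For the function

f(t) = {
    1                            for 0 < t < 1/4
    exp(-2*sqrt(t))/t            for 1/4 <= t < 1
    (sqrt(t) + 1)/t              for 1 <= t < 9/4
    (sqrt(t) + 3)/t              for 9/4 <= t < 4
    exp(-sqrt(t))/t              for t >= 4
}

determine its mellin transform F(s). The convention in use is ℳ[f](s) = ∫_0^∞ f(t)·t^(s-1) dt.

(90*16**s*s*(s - 1) + 27*2**(4*s)*s + 72*2**(2*s)*s*(s - 1)*(2*s - 1)*uppergamma(2*s - 2, 2) - 144*2**(2*s)*s*(s - 1) - 36*2**(2*s)*s - 64*3**(2*s)*s*(s - 1) - 32*3**(2*s)*s + 288*s*(s - 1)*(2*s - 1)*uppergamma(2*s - 2, 1) - 288*s*(s - 1)*(2*s - 1)*uppergamma(2*s - 2, 2) + 36*(s - 1)*(2*s - 1))/(36*2**(2*s)*s*(s - 1)*(2*s - 1))
  Re(s) > 0

peel off the shared t-power: t on [0, 1/4); exp(-2*sqrt(t)) on [1/4, 1); sqrt(t) + 1 on [1, 9/4); …
undo the power substitution: t**2 on [0, 1/2); exp(-2*t) on [1/2, 1); t + 1 on [1, 3/2); …
split f at 1/4, 1, 9/4, 4: ℳ[f](s) collects 5 kernel integrals
piece [0, 1/4): integrate 1 against the kernel
over [1/4, 1), the kernel integral of exp(-2*sqrt(t))/t enters the sum
∫ (sqrt(t) + 1)/t·t^(s-1) over [1, 9/4)
on [9/4, 4): add ∫ (sqrt(t) + 3)/t·t^(s-1) dt
segment [4, ∞) carries exp(-sqrt(t))/t; integrate it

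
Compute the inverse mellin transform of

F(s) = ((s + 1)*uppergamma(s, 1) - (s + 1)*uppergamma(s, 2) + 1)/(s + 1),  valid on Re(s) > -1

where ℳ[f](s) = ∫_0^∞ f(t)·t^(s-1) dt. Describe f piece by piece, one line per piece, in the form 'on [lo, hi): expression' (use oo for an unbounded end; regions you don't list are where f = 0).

split f at 1: ℳ[f](s) collects 2 kernel integrals
segment [0, 1) carries t; integrate it
over [1, 2), the kernel integral of exp(-t) enters the sum

on [0, 1): t
on [1, 2): exp(-t)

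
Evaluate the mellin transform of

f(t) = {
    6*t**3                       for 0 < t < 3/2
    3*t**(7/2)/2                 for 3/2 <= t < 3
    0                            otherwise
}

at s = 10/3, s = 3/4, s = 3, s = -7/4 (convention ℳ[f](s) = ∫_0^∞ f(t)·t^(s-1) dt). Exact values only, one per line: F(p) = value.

F(10/3) = -6561*2**(1/6)*3**(5/6)/5248 + 6561*2**(2/3)*3**(1/3)/1216 + 6561*3**(5/6)/41
F(3/4) = 27*3**(1/4)*(-45*2**(3/4) + 136*2**(1/4)*sqrt(3) + 1440)/1360
F(3) = -2187*sqrt(6)/1664 + 729/64 + 2187*sqrt(3)/13
F(-7/4) = 9*3**(1/4)*(-5*2**(1/4)*sqrt(3) + 20*sqrt(3) + 28*2**(3/4))/70

cuts at 3/2: linearity sums the 2 kernel integrals
the [0, 3/2) slice contributes ∫ 6*t**3·t^(s-1) dt
over [3/2, 3), the kernel integral of 3*t**(7/2)/2 enters the sum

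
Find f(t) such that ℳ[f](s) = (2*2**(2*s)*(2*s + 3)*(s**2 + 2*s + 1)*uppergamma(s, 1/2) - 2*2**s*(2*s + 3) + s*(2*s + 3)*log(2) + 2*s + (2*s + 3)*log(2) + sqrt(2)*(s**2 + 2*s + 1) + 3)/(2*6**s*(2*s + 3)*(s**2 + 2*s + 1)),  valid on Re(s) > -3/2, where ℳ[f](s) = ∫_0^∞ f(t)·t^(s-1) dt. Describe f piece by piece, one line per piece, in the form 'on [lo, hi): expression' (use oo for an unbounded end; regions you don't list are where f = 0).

on [0, 1/6): 3*sqrt(3)*t**(3/2)
on [1/6, 1/3): 3*t*log(3*t)
on [1/3, oo): exp(-3*t/2)

peel off the common scale on t: t**(3/2) on [0, 1/2); t*log(t) on [1/2, 1); exp(-t/2) on [1, ∞)
cuts at 1/6, 1/3: linearity sums the 3 kernel integrals
over [0, 1/6), the kernel integral of 3*sqrt(3)*t**(3/2) enters the sum
between 1/6 and 1/3 the integrand is 3*t*log(3*t)·t^(s-1)
for t in [1/3, ∞): the term is ∫ exp(-3*t/2)·t^(s-1)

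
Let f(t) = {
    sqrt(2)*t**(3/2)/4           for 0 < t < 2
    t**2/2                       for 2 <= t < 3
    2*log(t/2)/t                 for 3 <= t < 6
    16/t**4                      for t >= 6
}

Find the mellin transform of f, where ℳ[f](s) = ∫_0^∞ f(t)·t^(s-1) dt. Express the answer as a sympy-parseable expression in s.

(324*2**s*(s - 4)*(s + 2)*(s**2 - 2*s + 1) - 324*2**s*(s - 4)*(2*s + 3)*(s**2 - 2*s + 1) - 108*3**s*s*(s - 4)*(s + 2)*(2*s + 3)*log(3) + 108*3**s*s*(s - 4)*(s + 2)*(2*s + 3)*log(2) - 108*3**s*(s - 4)*(s + 2)*(2*s + 3)*log(2) + 108*3**s*(s - 4)*(s + 2)*(2*s + 3) + 108*3**s*(s - 4)*(s + 2)*(2*s + 3)*log(3) + 729*3**s*(s - 4)*(2*s + 3)*(s**2 - 2*s + 1) + 54*6**s*s*(s - 4)*(s + 2)*(2*s + 3)*log(3) - 54*6**s*(s - 4)*(s + 2)*(2*s + 3)*log(3) - 54*6**s*(s - 4)*(s + 2)*(2*s + 3) - 2*6**s*(s + 2)*(2*s + 3)*(s**2 - 2*s + 1))/(162*(s - 4)*(s + 2)*(2*s + 3)*(s**2 - 2*s + 1))
  -3/2 < Re(s) < 4

invert the common scale on t to get t**(3/2) on [0, 1); 2*t**2 on [1, 3/2); log(t)/t on [3/2, 3); …
linearity at 2, 3, 6 turns ℳ[f](s) into 4 summed integrals
on [0, 2) integrate f = sqrt(2)*t**(3/2)/4 against the kernel
for t in [2, 3): the term is ∫ t**2/2·t^(s-1)
for t in [3, 6): the term is ∫ 2*log(t/2)/t·t^(s-1)
segment 6 to ∞ holds 16/t**4; add its integral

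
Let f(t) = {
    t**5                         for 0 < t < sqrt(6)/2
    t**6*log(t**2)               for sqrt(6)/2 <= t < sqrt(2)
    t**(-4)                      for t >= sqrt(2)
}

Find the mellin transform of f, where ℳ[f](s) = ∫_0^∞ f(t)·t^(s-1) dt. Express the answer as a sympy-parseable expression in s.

(64*2**s*(s - 4)*(s + 4)*(s + 5)*log(2) - 128*2**s*(s - 4)*(s + 5) + 128*2**s*(s - 4)*(s + 5)*log(2) - 2*2**s*(s + 5)*(4*s + (s + 4)**2 + 20) + 3**(s/2)*(s - 4)*(s + 4)*(s + 5)*(-27*log(3) + 27*log(2)) + 3**(s/2)*(s - 4)*(s + 5)*(-54*log(3) + 54*log(2)) + 54*3**(s/2)*(s - 4)*(s + 5) + 9*3**(s/2)*sqrt(6)*(s - 4)*(4*s + (s + 4)**2 + 20))/(8*2**(s/2)*(s - 4)*(s + 5)*(4*s + (s + 4)**2 + 20))
  -5 < Re(s) < 4

strip the power substitution: t**(5/2) on [0, 3/2); t**3*log(t) on [3/2, 2); t**(-2) on [2, ∞)
strip the shared t-power: sqrt(t) on [0, 3/2); t*log(t) on [3/2, 2); t**(-4) on [2, ∞)
slice at sqrt(6)/2, sqrt(2), transform all 3 pieces, and sum them
segment 0 to sqrt(6)/2 holds t**5; add its integral
for t in [sqrt(6)/2, sqrt(2)): the term is ∫ t**6*log(t**2)·t^(s-1)
∫ over [sqrt(2), ∞) of t**(-4)·t^(s-1) joins the sum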